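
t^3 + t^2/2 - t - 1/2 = (t - 1)*(t + 1/2)*(t + 1)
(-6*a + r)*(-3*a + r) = 18*a^2 - 9*a*r + r^2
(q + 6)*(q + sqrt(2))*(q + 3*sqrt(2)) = q^3 + 4*sqrt(2)*q^2 + 6*q^2 + 6*q + 24*sqrt(2)*q + 36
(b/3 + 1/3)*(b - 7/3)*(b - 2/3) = b^3/3 - 2*b^2/3 - 13*b/27 + 14/27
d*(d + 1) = d^2 + d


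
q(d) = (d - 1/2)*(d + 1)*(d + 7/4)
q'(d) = (d - 1/2)*(d + 1) + (d - 1/2)*(d + 7/4) + (d + 1)*(d + 7/4)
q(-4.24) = -38.24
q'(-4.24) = 35.23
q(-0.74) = -0.33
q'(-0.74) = -1.31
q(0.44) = -0.19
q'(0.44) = 2.94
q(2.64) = 34.20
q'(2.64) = 33.16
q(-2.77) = -5.90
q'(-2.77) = 10.93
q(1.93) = 15.42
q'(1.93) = 20.23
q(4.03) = 102.63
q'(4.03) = 67.23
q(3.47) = 69.30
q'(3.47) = 52.11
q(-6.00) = -138.12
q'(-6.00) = 81.38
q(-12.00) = -1409.38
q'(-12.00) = 378.38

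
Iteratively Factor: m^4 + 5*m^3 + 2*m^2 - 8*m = (m)*(m^3 + 5*m^2 + 2*m - 8) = m*(m + 2)*(m^2 + 3*m - 4) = m*(m + 2)*(m + 4)*(m - 1)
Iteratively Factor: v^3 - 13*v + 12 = (v + 4)*(v^2 - 4*v + 3) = (v - 3)*(v + 4)*(v - 1)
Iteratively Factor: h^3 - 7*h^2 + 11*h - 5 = (h - 1)*(h^2 - 6*h + 5) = (h - 5)*(h - 1)*(h - 1)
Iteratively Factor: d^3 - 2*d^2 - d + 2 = (d - 2)*(d^2 - 1) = (d - 2)*(d + 1)*(d - 1)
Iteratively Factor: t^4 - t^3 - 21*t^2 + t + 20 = (t - 1)*(t^3 - 21*t - 20) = (t - 1)*(t + 1)*(t^2 - t - 20) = (t - 5)*(t - 1)*(t + 1)*(t + 4)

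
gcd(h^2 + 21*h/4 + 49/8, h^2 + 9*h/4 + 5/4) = 1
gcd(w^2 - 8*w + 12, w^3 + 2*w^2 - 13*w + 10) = w - 2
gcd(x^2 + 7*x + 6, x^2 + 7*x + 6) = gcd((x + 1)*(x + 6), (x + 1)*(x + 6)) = x^2 + 7*x + 6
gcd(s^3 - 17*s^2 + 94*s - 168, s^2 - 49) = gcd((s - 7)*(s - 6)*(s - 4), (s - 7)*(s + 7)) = s - 7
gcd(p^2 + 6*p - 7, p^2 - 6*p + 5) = p - 1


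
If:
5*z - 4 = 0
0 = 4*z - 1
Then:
No Solution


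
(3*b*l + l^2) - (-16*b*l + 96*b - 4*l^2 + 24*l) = 19*b*l - 96*b + 5*l^2 - 24*l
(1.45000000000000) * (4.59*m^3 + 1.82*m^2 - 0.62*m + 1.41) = 6.6555*m^3 + 2.639*m^2 - 0.899*m + 2.0445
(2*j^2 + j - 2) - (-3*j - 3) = 2*j^2 + 4*j + 1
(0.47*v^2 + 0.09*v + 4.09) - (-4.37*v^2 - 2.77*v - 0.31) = 4.84*v^2 + 2.86*v + 4.4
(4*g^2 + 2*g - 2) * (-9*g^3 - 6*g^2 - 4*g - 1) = -36*g^5 - 42*g^4 - 10*g^3 + 6*g + 2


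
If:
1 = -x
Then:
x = -1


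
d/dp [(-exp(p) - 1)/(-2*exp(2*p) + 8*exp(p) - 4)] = (-(exp(p) - 2)*(exp(p) + 1) + exp(2*p)/2 - 2*exp(p) + 1)*exp(p)/(exp(2*p) - 4*exp(p) + 2)^2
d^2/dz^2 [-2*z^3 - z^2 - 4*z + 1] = -12*z - 2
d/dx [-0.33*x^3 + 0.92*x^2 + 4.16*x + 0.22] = -0.99*x^2 + 1.84*x + 4.16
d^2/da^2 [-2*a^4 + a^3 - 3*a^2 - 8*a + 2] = -24*a^2 + 6*a - 6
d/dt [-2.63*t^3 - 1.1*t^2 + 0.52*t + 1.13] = -7.89*t^2 - 2.2*t + 0.52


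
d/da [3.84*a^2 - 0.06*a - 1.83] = 7.68*a - 0.06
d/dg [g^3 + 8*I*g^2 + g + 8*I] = 3*g^2 + 16*I*g + 1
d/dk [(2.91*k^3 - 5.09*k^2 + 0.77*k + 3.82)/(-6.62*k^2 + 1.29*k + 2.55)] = (-19.2642*k^4 + 7.5078*k^3 + 20.7928*k^2 + 24.6178*k - 2.9643)/(43.8244*k^4 - 17.0796*k^3 - 32.0979*k^2 + 6.579*k + 6.5025)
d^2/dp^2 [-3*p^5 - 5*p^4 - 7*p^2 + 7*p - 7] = -60*p^3 - 60*p^2 - 14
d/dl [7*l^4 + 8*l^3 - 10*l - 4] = 28*l^3 + 24*l^2 - 10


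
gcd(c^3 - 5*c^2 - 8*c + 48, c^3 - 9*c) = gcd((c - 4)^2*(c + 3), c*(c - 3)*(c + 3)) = c + 3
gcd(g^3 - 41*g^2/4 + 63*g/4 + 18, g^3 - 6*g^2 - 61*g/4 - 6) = g - 8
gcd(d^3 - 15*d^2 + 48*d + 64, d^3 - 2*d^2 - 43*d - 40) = d^2 - 7*d - 8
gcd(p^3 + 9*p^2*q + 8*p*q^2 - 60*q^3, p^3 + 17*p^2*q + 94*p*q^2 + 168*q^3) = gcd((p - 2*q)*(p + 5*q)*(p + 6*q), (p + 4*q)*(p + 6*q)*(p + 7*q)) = p + 6*q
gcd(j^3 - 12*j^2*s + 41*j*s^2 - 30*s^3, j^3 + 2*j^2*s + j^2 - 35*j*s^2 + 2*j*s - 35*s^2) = -j + 5*s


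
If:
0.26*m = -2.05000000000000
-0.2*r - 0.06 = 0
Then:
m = -7.88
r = -0.30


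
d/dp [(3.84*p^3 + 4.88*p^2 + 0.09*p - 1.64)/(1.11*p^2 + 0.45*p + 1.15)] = (4.2624*p^4 + 3.456*p^3 + 15.3441*p^2 + 14.8648*p + 0.8415)/(1.2321*p^4 + 0.999*p^3 + 2.7555*p^2 + 1.035*p + 1.3225)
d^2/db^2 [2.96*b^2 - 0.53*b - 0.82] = 5.92000000000000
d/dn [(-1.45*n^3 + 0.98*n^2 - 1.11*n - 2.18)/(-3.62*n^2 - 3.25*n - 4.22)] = (5.249*n^4 + 9.425*n^3 + 11.1538*n^2 - 24.0544*n - 2.4008)/(13.1044*n^4 + 23.53*n^3 + 41.1153*n^2 + 27.43*n + 17.8084)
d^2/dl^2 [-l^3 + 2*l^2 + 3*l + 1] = 4 - 6*l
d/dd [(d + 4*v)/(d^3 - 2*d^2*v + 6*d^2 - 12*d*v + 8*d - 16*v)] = (d^3 - 2*d^2*v + 6*d^2 - 12*d*v + 8*d - 16*v - (d + 4*v)*(3*d^2 - 4*d*v + 12*d - 12*v + 8))/(d^3 - 2*d^2*v + 6*d^2 - 12*d*v + 8*d - 16*v)^2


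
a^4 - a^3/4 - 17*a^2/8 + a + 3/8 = (a - 1)^2*(a + 1/4)*(a + 3/2)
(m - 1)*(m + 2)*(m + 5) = m^3 + 6*m^2 + 3*m - 10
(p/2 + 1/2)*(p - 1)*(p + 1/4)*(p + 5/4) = p^4/2 + 3*p^3/4 - 11*p^2/32 - 3*p/4 - 5/32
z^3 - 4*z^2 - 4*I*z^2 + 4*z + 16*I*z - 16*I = (z - 2)^2*(z - 4*I)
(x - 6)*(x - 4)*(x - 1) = x^3 - 11*x^2 + 34*x - 24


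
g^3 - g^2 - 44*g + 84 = (g - 6)*(g - 2)*(g + 7)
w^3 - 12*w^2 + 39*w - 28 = (w - 7)*(w - 4)*(w - 1)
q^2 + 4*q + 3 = (q + 1)*(q + 3)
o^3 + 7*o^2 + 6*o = o*(o + 1)*(o + 6)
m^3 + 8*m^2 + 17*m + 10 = (m + 1)*(m + 2)*(m + 5)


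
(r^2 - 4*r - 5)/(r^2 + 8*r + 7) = (r - 5)/(r + 7)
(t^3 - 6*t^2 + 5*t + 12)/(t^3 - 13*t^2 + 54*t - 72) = (t + 1)/(t - 6)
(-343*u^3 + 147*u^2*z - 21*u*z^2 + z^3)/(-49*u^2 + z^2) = (49*u^2 - 14*u*z + z^2)/(7*u + z)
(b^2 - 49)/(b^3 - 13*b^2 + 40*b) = (b^2 - 49)/(b*(b^2 - 13*b + 40))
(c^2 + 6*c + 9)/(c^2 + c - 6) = (c + 3)/(c - 2)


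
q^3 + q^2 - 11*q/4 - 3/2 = (q - 3/2)*(q + 1/2)*(q + 2)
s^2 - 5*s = s*(s - 5)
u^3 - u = u*(u - 1)*(u + 1)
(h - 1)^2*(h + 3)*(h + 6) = h^4 + 7*h^3 + h^2 - 27*h + 18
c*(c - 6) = c^2 - 6*c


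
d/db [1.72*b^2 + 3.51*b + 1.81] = 3.44*b + 3.51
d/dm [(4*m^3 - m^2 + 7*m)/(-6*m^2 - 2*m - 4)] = (-6*m^4 - 4*m^3 - m^2 + 2*m - 7)/(9*m^4 + 6*m^3 + 13*m^2 + 4*m + 4)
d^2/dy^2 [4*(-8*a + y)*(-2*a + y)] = 8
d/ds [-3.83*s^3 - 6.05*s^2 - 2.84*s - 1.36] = -11.49*s^2 - 12.1*s - 2.84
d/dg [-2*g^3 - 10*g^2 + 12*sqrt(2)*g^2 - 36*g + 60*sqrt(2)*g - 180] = -6*g^2 - 20*g + 24*sqrt(2)*g - 36 + 60*sqrt(2)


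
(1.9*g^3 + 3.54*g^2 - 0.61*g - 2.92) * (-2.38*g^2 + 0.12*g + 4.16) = -4.522*g^5 - 8.1972*g^4 + 9.7806*g^3 + 21.6028*g^2 - 2.888*g - 12.1472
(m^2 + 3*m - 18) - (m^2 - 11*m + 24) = 14*m - 42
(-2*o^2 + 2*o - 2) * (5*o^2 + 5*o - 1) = -10*o^4 + 2*o^2 - 12*o + 2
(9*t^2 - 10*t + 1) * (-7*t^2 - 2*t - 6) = -63*t^4 + 52*t^3 - 41*t^2 + 58*t - 6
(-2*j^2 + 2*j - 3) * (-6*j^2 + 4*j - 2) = 12*j^4 - 20*j^3 + 30*j^2 - 16*j + 6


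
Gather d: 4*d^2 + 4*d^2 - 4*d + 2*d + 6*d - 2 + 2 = 8*d^2 + 4*d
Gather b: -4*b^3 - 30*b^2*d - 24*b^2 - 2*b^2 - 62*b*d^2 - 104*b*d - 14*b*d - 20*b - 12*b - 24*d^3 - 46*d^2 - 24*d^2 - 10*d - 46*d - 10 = -4*b^3 + b^2*(-30*d - 26) + b*(-62*d^2 - 118*d - 32) - 24*d^3 - 70*d^2 - 56*d - 10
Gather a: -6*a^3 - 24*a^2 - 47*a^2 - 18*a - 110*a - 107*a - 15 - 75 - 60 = -6*a^3 - 71*a^2 - 235*a - 150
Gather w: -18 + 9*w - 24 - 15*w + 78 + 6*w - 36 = 0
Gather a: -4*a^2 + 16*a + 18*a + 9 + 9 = -4*a^2 + 34*a + 18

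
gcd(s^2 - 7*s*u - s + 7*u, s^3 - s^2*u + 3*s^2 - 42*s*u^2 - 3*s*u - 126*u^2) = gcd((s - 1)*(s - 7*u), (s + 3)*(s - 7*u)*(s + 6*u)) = s - 7*u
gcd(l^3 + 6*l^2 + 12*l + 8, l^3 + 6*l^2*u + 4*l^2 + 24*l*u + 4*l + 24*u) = l^2 + 4*l + 4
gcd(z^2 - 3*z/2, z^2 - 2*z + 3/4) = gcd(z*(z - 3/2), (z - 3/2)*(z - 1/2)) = z - 3/2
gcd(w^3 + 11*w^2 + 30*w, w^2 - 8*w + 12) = 1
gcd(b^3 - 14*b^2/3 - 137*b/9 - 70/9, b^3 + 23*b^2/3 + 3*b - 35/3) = b + 5/3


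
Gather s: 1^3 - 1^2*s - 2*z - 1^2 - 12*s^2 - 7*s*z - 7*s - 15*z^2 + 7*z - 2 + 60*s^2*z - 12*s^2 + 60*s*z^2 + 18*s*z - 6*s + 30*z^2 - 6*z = s^2*(60*z - 24) + s*(60*z^2 + 11*z - 14) + 15*z^2 - z - 2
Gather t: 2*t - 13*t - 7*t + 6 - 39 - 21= -18*t - 54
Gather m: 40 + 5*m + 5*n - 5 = 5*m + 5*n + 35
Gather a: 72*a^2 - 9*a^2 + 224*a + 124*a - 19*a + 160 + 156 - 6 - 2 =63*a^2 + 329*a + 308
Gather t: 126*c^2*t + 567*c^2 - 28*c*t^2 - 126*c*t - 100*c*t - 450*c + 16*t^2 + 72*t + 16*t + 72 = 567*c^2 - 450*c + t^2*(16 - 28*c) + t*(126*c^2 - 226*c + 88) + 72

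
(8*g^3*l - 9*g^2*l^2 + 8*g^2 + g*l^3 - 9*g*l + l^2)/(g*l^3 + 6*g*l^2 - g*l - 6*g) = (8*g^3*l - 9*g^2*l^2 + 8*g^2 + g*l^3 - 9*g*l + l^2)/(g*(l^3 + 6*l^2 - l - 6))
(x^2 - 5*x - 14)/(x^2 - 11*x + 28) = (x + 2)/(x - 4)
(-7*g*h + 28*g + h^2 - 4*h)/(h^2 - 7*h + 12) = (-7*g + h)/(h - 3)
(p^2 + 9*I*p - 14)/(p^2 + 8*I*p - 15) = (p^2 + 9*I*p - 14)/(p^2 + 8*I*p - 15)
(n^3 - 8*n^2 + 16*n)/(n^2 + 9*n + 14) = n*(n^2 - 8*n + 16)/(n^2 + 9*n + 14)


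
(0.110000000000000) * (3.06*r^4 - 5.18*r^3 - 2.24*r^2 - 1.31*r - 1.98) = 0.3366*r^4 - 0.5698*r^3 - 0.2464*r^2 - 0.1441*r - 0.2178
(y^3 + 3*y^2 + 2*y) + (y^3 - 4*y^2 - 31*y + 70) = 2*y^3 - y^2 - 29*y + 70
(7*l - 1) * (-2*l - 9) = -14*l^2 - 61*l + 9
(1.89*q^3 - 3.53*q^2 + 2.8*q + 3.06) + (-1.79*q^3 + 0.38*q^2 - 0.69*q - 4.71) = 0.0999999999999999*q^3 - 3.15*q^2 + 2.11*q - 1.65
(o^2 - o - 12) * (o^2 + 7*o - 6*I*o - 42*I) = o^4 + 6*o^3 - 6*I*o^3 - 19*o^2 - 36*I*o^2 - 84*o + 114*I*o + 504*I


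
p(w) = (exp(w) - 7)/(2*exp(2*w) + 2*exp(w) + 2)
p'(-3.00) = 0.20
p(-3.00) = -3.30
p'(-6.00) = 0.01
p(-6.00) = -3.49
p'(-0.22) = 1.25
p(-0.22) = -1.27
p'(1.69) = 0.12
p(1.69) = -0.02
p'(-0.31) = 1.26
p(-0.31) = -1.38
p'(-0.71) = 1.20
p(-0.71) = -1.88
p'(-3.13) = 0.17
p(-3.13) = -3.33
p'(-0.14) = 1.22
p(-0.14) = -1.17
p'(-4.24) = 0.06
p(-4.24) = -3.44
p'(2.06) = 0.04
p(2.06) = 0.01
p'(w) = (exp(w) - 7)*(-4*exp(2*w) - 2*exp(w))/(2*exp(2*w) + 2*exp(w) + 2)^2 + exp(w)/(2*exp(2*w) + 2*exp(w) + 2) = (-(exp(w) - 7)*(2*exp(w) + 1) + exp(2*w) + exp(w) + 1)*exp(w)/(2*(exp(2*w) + exp(w) + 1)^2)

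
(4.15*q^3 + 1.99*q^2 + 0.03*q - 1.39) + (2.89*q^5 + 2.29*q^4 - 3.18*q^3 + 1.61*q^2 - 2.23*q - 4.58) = 2.89*q^5 + 2.29*q^4 + 0.97*q^3 + 3.6*q^2 - 2.2*q - 5.97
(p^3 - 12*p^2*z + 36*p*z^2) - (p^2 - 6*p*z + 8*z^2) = p^3 - 12*p^2*z - p^2 + 36*p*z^2 + 6*p*z - 8*z^2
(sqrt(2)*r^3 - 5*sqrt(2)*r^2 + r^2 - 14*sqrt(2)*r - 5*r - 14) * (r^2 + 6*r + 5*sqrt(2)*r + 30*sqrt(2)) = sqrt(2)*r^5 + sqrt(2)*r^4 + 11*r^4 - 39*sqrt(2)*r^3 + 11*r^3 - 484*r^2 - 79*sqrt(2)*r^2 - 924*r - 220*sqrt(2)*r - 420*sqrt(2)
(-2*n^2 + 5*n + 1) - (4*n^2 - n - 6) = -6*n^2 + 6*n + 7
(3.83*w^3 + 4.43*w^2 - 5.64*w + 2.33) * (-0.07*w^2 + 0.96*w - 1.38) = -0.2681*w^5 + 3.3667*w^4 - 0.6378*w^3 - 11.6909*w^2 + 10.02*w - 3.2154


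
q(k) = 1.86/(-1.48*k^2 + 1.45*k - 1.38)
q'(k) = 1.86*(2.96*k - 1.45)/(-1.48*k^2 + 1.45*k - 1.38)^2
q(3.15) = -0.16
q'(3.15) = 0.11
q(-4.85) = -0.04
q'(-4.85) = -0.02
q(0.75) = -1.65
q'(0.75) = 1.13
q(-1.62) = -0.24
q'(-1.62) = -0.20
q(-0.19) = -1.09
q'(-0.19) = -1.28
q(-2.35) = -0.14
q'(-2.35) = -0.09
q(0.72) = -1.69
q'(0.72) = 1.04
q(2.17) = -0.36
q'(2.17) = 0.34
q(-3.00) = -0.10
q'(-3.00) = -0.05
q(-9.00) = -0.01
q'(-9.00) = -0.00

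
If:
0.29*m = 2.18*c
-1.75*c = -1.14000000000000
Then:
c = 0.65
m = 4.90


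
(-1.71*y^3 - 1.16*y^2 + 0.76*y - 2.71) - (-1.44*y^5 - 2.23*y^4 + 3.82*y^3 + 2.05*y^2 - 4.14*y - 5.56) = 1.44*y^5 + 2.23*y^4 - 5.53*y^3 - 3.21*y^2 + 4.9*y + 2.85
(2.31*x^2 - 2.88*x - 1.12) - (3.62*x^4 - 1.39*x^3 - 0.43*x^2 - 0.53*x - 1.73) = -3.62*x^4 + 1.39*x^3 + 2.74*x^2 - 2.35*x + 0.61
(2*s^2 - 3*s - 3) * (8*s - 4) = 16*s^3 - 32*s^2 - 12*s + 12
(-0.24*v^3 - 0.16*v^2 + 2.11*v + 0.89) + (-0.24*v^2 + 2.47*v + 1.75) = -0.24*v^3 - 0.4*v^2 + 4.58*v + 2.64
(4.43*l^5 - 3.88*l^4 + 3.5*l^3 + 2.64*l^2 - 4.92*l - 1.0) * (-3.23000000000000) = -14.3089*l^5 + 12.5324*l^4 - 11.305*l^3 - 8.5272*l^2 + 15.8916*l + 3.23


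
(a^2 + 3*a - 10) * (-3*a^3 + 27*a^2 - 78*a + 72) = -3*a^5 + 18*a^4 + 33*a^3 - 432*a^2 + 996*a - 720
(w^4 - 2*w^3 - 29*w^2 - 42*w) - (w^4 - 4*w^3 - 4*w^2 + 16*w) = 2*w^3 - 25*w^2 - 58*w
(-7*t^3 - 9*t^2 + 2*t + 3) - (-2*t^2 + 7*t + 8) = -7*t^3 - 7*t^2 - 5*t - 5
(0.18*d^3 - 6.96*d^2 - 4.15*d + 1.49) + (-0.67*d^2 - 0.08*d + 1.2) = 0.18*d^3 - 7.63*d^2 - 4.23*d + 2.69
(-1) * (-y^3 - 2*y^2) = y^3 + 2*y^2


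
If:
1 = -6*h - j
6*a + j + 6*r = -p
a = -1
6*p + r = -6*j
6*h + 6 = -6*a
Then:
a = -1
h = 0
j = -1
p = 29/35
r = 36/35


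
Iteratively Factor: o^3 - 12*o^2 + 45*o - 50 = (o - 5)*(o^2 - 7*o + 10) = (o - 5)^2*(o - 2)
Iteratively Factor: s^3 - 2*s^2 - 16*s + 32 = (s - 2)*(s^2 - 16) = (s - 2)*(s + 4)*(s - 4)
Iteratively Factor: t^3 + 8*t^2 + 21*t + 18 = (t + 3)*(t^2 + 5*t + 6) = (t + 2)*(t + 3)*(t + 3)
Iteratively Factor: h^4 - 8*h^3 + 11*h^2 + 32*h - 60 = (h - 5)*(h^3 - 3*h^2 - 4*h + 12) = (h - 5)*(h - 3)*(h^2 - 4) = (h - 5)*(h - 3)*(h + 2)*(h - 2)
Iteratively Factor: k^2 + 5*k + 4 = (k + 1)*(k + 4)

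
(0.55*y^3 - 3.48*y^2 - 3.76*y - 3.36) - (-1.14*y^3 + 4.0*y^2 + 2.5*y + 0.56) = 1.69*y^3 - 7.48*y^2 - 6.26*y - 3.92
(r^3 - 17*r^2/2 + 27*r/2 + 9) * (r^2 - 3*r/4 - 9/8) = r^5 - 37*r^4/4 + 75*r^3/4 + 135*r^2/16 - 351*r/16 - 81/8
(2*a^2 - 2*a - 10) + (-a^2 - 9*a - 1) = a^2 - 11*a - 11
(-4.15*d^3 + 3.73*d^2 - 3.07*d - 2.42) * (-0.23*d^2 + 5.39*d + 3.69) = 0.9545*d^5 - 23.2264*d^4 + 5.4973*d^3 - 2.227*d^2 - 24.3721*d - 8.9298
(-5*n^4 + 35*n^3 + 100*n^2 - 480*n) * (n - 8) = -5*n^5 + 75*n^4 - 180*n^3 - 1280*n^2 + 3840*n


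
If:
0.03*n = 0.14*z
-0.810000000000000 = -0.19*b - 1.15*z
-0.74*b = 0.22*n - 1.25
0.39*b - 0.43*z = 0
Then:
No Solution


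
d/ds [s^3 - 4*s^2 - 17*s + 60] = 3*s^2 - 8*s - 17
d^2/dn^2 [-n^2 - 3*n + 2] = -2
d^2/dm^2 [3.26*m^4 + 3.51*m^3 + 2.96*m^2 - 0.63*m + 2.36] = 39.12*m^2 + 21.06*m + 5.92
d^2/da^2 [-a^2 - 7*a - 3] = -2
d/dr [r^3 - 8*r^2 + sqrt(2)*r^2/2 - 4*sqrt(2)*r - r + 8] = 3*r^2 - 16*r + sqrt(2)*r - 4*sqrt(2) - 1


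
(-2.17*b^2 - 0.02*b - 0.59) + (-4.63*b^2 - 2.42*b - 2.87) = -6.8*b^2 - 2.44*b - 3.46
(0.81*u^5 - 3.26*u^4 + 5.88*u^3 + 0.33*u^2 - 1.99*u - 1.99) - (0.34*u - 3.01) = 0.81*u^5 - 3.26*u^4 + 5.88*u^3 + 0.33*u^2 - 2.33*u + 1.02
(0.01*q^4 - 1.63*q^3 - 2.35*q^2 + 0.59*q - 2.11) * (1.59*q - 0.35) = 0.0159*q^5 - 2.5952*q^4 - 3.166*q^3 + 1.7606*q^2 - 3.5614*q + 0.7385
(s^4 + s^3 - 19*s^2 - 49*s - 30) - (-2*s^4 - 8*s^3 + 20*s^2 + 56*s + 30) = 3*s^4 + 9*s^3 - 39*s^2 - 105*s - 60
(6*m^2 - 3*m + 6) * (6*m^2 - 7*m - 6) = 36*m^4 - 60*m^3 + 21*m^2 - 24*m - 36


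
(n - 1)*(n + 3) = n^2 + 2*n - 3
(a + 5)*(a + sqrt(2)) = a^2 + sqrt(2)*a + 5*a + 5*sqrt(2)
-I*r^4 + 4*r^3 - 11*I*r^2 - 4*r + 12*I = (r + 1)*(r - 2*I)*(r + 6*I)*(-I*r + I)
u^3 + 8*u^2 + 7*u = u*(u + 1)*(u + 7)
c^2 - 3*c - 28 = (c - 7)*(c + 4)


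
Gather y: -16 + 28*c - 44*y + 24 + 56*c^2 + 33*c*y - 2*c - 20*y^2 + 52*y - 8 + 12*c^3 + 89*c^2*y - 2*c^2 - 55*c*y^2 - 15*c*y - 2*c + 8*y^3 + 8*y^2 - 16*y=12*c^3 + 54*c^2 + 24*c + 8*y^3 + y^2*(-55*c - 12) + y*(89*c^2 + 18*c - 8)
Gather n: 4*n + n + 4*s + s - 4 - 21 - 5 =5*n + 5*s - 30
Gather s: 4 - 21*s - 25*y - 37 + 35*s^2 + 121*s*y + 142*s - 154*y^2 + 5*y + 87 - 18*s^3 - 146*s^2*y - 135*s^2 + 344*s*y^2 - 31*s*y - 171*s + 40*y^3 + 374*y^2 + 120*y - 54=-18*s^3 + s^2*(-146*y - 100) + s*(344*y^2 + 90*y - 50) + 40*y^3 + 220*y^2 + 100*y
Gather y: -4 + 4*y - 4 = 4*y - 8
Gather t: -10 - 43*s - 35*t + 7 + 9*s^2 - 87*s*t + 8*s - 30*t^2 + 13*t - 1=9*s^2 - 35*s - 30*t^2 + t*(-87*s - 22) - 4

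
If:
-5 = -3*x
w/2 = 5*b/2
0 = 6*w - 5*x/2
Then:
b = 5/36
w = 25/36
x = 5/3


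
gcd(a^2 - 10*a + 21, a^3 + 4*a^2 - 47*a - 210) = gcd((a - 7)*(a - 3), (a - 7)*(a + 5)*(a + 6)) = a - 7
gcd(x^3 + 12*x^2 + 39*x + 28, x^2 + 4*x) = x + 4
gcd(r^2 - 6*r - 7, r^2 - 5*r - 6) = r + 1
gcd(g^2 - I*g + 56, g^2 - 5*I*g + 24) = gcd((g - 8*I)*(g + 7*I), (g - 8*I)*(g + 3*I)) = g - 8*I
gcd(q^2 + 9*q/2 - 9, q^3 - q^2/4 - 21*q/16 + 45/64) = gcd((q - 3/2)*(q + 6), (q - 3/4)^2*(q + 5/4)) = 1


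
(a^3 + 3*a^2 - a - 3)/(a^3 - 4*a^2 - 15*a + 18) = (a + 1)/(a - 6)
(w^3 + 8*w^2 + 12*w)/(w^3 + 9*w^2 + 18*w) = (w + 2)/(w + 3)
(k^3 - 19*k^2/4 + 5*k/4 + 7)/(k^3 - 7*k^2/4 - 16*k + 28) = (k + 1)/(k + 4)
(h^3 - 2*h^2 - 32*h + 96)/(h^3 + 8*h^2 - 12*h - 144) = (h - 4)/(h + 6)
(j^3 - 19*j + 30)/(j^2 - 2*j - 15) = (-j^3 + 19*j - 30)/(-j^2 + 2*j + 15)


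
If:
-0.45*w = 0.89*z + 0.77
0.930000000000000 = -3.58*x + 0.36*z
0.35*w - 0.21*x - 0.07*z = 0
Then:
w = -0.34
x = -0.33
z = -0.69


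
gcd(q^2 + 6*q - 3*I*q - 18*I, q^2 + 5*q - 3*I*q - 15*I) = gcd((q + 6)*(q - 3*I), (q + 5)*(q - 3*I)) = q - 3*I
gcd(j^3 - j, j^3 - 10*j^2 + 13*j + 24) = j + 1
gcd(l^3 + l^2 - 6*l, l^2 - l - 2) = l - 2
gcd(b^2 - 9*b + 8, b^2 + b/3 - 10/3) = 1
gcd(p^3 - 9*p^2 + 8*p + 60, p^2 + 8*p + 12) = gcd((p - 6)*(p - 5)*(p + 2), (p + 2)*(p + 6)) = p + 2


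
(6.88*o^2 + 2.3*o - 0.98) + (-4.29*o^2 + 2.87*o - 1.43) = 2.59*o^2 + 5.17*o - 2.41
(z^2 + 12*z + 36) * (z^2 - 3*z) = z^4 + 9*z^3 - 108*z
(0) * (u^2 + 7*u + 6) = 0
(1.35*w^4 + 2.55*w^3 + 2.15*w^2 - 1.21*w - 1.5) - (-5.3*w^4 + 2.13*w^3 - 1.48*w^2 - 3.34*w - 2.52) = 6.65*w^4 + 0.42*w^3 + 3.63*w^2 + 2.13*w + 1.02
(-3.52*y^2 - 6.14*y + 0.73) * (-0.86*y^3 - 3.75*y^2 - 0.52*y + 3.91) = 3.0272*y^5 + 18.4804*y^4 + 24.2276*y^3 - 13.3079*y^2 - 24.387*y + 2.8543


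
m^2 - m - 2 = (m - 2)*(m + 1)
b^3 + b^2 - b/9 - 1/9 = (b - 1/3)*(b + 1/3)*(b + 1)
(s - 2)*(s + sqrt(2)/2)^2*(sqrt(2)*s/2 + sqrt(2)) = sqrt(2)*s^4/2 + s^3 - 7*sqrt(2)*s^2/4 - 4*s - sqrt(2)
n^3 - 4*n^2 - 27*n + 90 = (n - 6)*(n - 3)*(n + 5)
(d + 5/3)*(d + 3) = d^2 + 14*d/3 + 5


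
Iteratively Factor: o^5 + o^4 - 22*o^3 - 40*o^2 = (o)*(o^4 + o^3 - 22*o^2 - 40*o) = o*(o + 4)*(o^3 - 3*o^2 - 10*o) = o*(o + 2)*(o + 4)*(o^2 - 5*o) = o*(o - 5)*(o + 2)*(o + 4)*(o)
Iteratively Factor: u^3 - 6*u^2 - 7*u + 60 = (u - 4)*(u^2 - 2*u - 15) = (u - 5)*(u - 4)*(u + 3)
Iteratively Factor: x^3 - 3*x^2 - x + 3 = (x - 3)*(x^2 - 1) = (x - 3)*(x - 1)*(x + 1)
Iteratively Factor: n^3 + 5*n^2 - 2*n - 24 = (n + 3)*(n^2 + 2*n - 8) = (n - 2)*(n + 3)*(n + 4)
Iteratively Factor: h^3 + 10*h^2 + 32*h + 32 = (h + 2)*(h^2 + 8*h + 16) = (h + 2)*(h + 4)*(h + 4)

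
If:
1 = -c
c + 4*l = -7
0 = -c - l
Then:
No Solution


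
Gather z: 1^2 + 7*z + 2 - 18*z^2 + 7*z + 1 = -18*z^2 + 14*z + 4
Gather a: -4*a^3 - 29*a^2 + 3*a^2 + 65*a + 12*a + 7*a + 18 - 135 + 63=-4*a^3 - 26*a^2 + 84*a - 54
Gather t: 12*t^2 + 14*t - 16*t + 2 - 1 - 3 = 12*t^2 - 2*t - 2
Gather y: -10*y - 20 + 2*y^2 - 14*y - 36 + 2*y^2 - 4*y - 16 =4*y^2 - 28*y - 72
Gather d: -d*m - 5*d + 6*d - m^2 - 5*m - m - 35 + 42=d*(1 - m) - m^2 - 6*m + 7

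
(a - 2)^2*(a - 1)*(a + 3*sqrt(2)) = a^4 - 5*a^3 + 3*sqrt(2)*a^3 - 15*sqrt(2)*a^2 + 8*a^2 - 4*a + 24*sqrt(2)*a - 12*sqrt(2)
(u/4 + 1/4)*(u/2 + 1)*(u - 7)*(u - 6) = u^4/8 - 5*u^3/4 + 5*u^2/8 + 25*u/2 + 21/2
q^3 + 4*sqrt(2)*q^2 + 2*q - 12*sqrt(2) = (q - sqrt(2))*(q + 2*sqrt(2))*(q + 3*sqrt(2))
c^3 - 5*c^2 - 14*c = c*(c - 7)*(c + 2)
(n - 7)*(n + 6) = n^2 - n - 42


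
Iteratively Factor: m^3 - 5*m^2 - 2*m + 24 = (m - 4)*(m^2 - m - 6) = (m - 4)*(m + 2)*(m - 3)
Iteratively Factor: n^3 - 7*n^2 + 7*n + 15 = (n + 1)*(n^2 - 8*n + 15) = (n - 5)*(n + 1)*(n - 3)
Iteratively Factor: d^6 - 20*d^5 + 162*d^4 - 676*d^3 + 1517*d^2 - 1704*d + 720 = (d - 4)*(d^5 - 16*d^4 + 98*d^3 - 284*d^2 + 381*d - 180) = (d - 4)*(d - 1)*(d^4 - 15*d^3 + 83*d^2 - 201*d + 180) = (d - 4)^2*(d - 1)*(d^3 - 11*d^2 + 39*d - 45) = (d - 5)*(d - 4)^2*(d - 1)*(d^2 - 6*d + 9) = (d - 5)*(d - 4)^2*(d - 3)*(d - 1)*(d - 3)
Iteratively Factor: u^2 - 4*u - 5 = (u - 5)*(u + 1)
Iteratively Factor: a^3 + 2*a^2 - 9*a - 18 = (a + 3)*(a^2 - a - 6) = (a - 3)*(a + 3)*(a + 2)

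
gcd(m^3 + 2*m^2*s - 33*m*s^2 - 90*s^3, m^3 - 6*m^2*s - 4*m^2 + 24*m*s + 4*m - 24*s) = -m + 6*s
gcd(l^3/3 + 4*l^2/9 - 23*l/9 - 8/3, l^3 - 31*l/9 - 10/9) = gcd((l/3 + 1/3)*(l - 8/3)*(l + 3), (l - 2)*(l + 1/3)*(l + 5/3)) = 1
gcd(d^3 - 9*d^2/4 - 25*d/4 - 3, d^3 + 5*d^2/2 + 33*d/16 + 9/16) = d^2 + 7*d/4 + 3/4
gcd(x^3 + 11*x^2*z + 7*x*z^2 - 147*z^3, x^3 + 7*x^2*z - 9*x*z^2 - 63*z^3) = x^2 + 4*x*z - 21*z^2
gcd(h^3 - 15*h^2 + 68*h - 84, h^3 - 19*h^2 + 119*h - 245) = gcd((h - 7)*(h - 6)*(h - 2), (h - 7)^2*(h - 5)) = h - 7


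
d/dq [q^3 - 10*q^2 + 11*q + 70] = 3*q^2 - 20*q + 11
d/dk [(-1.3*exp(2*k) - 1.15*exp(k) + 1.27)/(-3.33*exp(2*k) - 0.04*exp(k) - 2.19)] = (-3.7775*exp(2*k) + 14.1522*exp(k) + 2.5693)*exp(k)/(11.0889*exp(4*k) + 0.2664*exp(3*k) + 14.587*exp(2*k) + 0.1752*exp(k) + 4.7961)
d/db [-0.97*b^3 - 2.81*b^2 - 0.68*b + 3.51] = -2.91*b^2 - 5.62*b - 0.68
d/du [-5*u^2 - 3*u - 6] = -10*u - 3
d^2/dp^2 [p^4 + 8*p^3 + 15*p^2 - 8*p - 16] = 12*p^2 + 48*p + 30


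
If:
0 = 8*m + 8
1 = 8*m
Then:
No Solution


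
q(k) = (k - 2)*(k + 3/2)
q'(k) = 2*k - 1/2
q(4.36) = 13.83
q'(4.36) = 8.22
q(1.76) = -0.78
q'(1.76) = 3.02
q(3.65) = 8.50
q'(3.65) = 6.80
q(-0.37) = -2.68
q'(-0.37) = -1.24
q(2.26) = 0.98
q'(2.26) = 4.02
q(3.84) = 9.83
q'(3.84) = 7.18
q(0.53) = -2.98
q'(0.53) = 0.56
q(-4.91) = 23.56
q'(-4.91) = -10.32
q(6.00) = 30.00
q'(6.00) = 11.50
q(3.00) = 4.50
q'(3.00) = 5.50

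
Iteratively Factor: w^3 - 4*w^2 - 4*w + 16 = (w + 2)*(w^2 - 6*w + 8) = (w - 4)*(w + 2)*(w - 2)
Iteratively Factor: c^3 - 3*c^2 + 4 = (c - 2)*(c^2 - c - 2) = (c - 2)*(c + 1)*(c - 2)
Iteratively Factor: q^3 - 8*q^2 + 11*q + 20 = (q - 4)*(q^2 - 4*q - 5) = (q - 5)*(q - 4)*(q + 1)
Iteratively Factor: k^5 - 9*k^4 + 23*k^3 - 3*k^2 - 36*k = (k)*(k^4 - 9*k^3 + 23*k^2 - 3*k - 36) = k*(k - 3)*(k^3 - 6*k^2 + 5*k + 12) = k*(k - 3)^2*(k^2 - 3*k - 4) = k*(k - 3)^2*(k + 1)*(k - 4)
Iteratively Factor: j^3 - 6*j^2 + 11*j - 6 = (j - 3)*(j^2 - 3*j + 2) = (j - 3)*(j - 1)*(j - 2)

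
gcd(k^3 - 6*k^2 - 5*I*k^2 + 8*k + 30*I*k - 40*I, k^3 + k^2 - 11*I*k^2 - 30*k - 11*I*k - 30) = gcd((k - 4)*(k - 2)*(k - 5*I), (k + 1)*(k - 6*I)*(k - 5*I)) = k - 5*I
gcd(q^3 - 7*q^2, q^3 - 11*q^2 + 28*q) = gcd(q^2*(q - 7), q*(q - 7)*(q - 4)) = q^2 - 7*q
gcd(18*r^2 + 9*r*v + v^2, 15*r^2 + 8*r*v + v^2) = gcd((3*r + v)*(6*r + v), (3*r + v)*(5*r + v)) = 3*r + v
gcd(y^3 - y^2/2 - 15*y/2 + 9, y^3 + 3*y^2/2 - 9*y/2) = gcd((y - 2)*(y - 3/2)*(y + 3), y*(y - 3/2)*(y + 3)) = y^2 + 3*y/2 - 9/2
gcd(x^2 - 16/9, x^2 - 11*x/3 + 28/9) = x - 4/3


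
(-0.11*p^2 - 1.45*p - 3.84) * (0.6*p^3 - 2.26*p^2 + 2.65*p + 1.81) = -0.066*p^5 - 0.6214*p^4 + 0.6815*p^3 + 4.6368*p^2 - 12.8005*p - 6.9504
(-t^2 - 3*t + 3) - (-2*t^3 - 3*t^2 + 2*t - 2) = 2*t^3 + 2*t^2 - 5*t + 5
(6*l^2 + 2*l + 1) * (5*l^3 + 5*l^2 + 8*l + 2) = 30*l^5 + 40*l^4 + 63*l^3 + 33*l^2 + 12*l + 2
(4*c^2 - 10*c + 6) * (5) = 20*c^2 - 50*c + 30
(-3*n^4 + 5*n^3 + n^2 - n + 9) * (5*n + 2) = -15*n^5 + 19*n^4 + 15*n^3 - 3*n^2 + 43*n + 18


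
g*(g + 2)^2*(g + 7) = g^4 + 11*g^3 + 32*g^2 + 28*g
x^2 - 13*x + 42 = (x - 7)*(x - 6)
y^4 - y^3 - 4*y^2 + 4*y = y*(y - 2)*(y - 1)*(y + 2)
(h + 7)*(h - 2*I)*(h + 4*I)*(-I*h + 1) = -I*h^4 + 3*h^3 - 7*I*h^3 + 21*h^2 - 6*I*h^2 + 8*h - 42*I*h + 56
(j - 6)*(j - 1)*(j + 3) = j^3 - 4*j^2 - 15*j + 18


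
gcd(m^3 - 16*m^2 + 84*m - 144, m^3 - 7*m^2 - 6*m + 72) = m^2 - 10*m + 24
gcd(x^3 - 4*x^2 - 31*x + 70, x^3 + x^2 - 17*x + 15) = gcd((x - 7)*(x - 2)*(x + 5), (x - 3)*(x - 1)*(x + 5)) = x + 5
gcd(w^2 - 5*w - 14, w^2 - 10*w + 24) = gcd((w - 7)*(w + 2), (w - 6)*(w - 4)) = 1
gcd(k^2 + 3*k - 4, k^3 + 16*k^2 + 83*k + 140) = k + 4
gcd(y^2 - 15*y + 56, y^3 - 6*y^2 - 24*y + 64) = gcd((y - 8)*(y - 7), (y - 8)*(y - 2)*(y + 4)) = y - 8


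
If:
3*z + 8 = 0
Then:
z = -8/3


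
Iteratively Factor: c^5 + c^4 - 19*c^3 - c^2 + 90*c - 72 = (c + 3)*(c^4 - 2*c^3 - 13*c^2 + 38*c - 24) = (c + 3)*(c + 4)*(c^3 - 6*c^2 + 11*c - 6) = (c - 3)*(c + 3)*(c + 4)*(c^2 - 3*c + 2) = (c - 3)*(c - 2)*(c + 3)*(c + 4)*(c - 1)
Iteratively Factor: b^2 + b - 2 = (b - 1)*(b + 2)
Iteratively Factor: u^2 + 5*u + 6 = (u + 3)*(u + 2)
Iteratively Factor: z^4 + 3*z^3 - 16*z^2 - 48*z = (z - 4)*(z^3 + 7*z^2 + 12*z) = z*(z - 4)*(z^2 + 7*z + 12) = z*(z - 4)*(z + 3)*(z + 4)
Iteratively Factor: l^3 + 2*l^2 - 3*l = (l - 1)*(l^2 + 3*l) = l*(l - 1)*(l + 3)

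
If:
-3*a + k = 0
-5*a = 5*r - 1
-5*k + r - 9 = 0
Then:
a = -11/20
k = -33/20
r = 3/4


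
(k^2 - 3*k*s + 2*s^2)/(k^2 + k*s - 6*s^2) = (k - s)/(k + 3*s)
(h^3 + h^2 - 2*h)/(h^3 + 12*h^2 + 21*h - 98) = h*(h^2 + h - 2)/(h^3 + 12*h^2 + 21*h - 98)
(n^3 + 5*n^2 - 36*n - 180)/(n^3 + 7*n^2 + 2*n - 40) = (n^2 - 36)/(n^2 + 2*n - 8)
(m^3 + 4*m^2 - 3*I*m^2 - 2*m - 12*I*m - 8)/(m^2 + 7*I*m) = (m^3 + m^2*(4 - 3*I) - 2*m*(1 + 6*I) - 8)/(m*(m + 7*I))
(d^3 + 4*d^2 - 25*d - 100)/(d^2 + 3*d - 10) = (d^2 - d - 20)/(d - 2)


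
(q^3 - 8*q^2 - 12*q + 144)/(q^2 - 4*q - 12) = (q^2 - 2*q - 24)/(q + 2)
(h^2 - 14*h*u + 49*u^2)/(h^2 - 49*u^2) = (h - 7*u)/(h + 7*u)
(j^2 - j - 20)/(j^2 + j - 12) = (j - 5)/(j - 3)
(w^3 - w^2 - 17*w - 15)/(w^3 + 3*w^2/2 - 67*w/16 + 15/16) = 16*(w^2 - 4*w - 5)/(16*w^2 - 24*w + 5)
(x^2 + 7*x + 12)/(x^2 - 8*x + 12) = (x^2 + 7*x + 12)/(x^2 - 8*x + 12)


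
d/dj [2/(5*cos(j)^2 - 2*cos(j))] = 4*(-sin(j)/cos(j)^2 + 5*tan(j))/(5*cos(j) - 2)^2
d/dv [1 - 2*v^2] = -4*v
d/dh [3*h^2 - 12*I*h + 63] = 6*h - 12*I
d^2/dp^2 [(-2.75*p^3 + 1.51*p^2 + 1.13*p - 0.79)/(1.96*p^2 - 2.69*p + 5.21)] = (-1.4210854715202e-14*p^5 + 40.9699139999999*p^3 + 120.51957*p^2 - 492.121122*p + 118.350146)/(7.529536*p^6 - 31.001712*p^5 + 102.592476*p^4 - 184.280333*p^3 + 272.707551*p^2 - 219.052887*p + 141.420761)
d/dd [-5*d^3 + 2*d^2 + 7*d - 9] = -15*d^2 + 4*d + 7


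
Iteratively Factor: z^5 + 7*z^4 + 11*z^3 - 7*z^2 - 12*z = (z + 1)*(z^4 + 6*z^3 + 5*z^2 - 12*z) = z*(z + 1)*(z^3 + 6*z^2 + 5*z - 12) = z*(z - 1)*(z + 1)*(z^2 + 7*z + 12) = z*(z - 1)*(z + 1)*(z + 3)*(z + 4)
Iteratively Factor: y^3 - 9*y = (y - 3)*(y^2 + 3*y) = y*(y - 3)*(y + 3)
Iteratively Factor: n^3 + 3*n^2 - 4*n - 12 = (n + 3)*(n^2 - 4) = (n + 2)*(n + 3)*(n - 2)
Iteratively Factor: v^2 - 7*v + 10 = (v - 5)*(v - 2)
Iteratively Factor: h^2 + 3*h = (h + 3)*(h)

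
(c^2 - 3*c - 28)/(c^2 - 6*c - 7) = (c + 4)/(c + 1)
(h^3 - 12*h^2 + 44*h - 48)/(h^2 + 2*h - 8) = (h^2 - 10*h + 24)/(h + 4)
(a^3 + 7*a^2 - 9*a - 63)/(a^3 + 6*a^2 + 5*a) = (a^3 + 7*a^2 - 9*a - 63)/(a*(a^2 + 6*a + 5))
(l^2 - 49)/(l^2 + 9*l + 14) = (l - 7)/(l + 2)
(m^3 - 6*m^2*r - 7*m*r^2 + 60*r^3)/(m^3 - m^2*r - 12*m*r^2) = (m - 5*r)/m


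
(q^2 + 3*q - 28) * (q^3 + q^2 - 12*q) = q^5 + 4*q^4 - 37*q^3 - 64*q^2 + 336*q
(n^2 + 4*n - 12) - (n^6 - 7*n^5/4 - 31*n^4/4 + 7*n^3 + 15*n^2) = -n^6 + 7*n^5/4 + 31*n^4/4 - 7*n^3 - 14*n^2 + 4*n - 12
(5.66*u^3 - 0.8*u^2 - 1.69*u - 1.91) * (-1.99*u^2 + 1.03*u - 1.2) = -11.2634*u^5 + 7.4218*u^4 - 4.2529*u^3 + 3.0202*u^2 + 0.0607*u + 2.292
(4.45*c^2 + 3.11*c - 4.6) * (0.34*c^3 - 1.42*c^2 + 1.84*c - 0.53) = 1.513*c^5 - 5.2616*c^4 + 2.2078*c^3 + 9.8959*c^2 - 10.1123*c + 2.438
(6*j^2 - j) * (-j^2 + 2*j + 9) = -6*j^4 + 13*j^3 + 52*j^2 - 9*j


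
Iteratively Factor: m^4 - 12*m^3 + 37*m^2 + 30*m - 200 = (m - 4)*(m^3 - 8*m^2 + 5*m + 50) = (m - 5)*(m - 4)*(m^2 - 3*m - 10) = (m - 5)^2*(m - 4)*(m + 2)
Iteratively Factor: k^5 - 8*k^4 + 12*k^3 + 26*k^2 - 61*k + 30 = (k - 1)*(k^4 - 7*k^3 + 5*k^2 + 31*k - 30) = (k - 1)^2*(k^3 - 6*k^2 - k + 30) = (k - 5)*(k - 1)^2*(k^2 - k - 6) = (k - 5)*(k - 1)^2*(k + 2)*(k - 3)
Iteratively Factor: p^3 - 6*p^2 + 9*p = (p - 3)*(p^2 - 3*p) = p*(p - 3)*(p - 3)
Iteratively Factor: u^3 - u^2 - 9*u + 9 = (u - 1)*(u^2 - 9) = (u - 3)*(u - 1)*(u + 3)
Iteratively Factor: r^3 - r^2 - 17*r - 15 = (r + 1)*(r^2 - 2*r - 15) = (r + 1)*(r + 3)*(r - 5)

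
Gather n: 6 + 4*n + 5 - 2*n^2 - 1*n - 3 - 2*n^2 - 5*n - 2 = -4*n^2 - 2*n + 6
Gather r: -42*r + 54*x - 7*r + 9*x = -49*r + 63*x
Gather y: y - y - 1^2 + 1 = 0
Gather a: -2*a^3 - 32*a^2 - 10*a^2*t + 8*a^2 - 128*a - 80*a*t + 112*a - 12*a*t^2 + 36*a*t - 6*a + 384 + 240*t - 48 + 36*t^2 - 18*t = -2*a^3 + a^2*(-10*t - 24) + a*(-12*t^2 - 44*t - 22) + 36*t^2 + 222*t + 336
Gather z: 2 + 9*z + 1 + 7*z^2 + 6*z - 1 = 7*z^2 + 15*z + 2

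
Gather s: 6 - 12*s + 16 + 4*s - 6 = 16 - 8*s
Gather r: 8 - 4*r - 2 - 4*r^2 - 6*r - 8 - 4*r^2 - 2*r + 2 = -8*r^2 - 12*r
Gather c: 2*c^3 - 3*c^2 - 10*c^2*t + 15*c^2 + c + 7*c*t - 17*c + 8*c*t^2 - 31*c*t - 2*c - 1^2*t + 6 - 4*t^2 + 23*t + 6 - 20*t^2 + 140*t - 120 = 2*c^3 + c^2*(12 - 10*t) + c*(8*t^2 - 24*t - 18) - 24*t^2 + 162*t - 108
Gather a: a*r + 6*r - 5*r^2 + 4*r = a*r - 5*r^2 + 10*r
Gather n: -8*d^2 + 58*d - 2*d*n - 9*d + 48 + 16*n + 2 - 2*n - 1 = -8*d^2 + 49*d + n*(14 - 2*d) + 49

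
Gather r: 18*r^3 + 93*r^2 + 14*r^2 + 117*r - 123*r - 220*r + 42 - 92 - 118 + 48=18*r^3 + 107*r^2 - 226*r - 120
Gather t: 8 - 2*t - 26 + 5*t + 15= 3*t - 3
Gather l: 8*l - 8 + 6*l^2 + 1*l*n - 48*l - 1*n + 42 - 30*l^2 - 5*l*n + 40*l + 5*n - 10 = -24*l^2 - 4*l*n + 4*n + 24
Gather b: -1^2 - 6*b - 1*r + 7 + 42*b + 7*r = 36*b + 6*r + 6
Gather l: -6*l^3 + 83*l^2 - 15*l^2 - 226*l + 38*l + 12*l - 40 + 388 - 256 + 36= -6*l^3 + 68*l^2 - 176*l + 128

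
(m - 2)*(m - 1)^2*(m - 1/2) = m^4 - 9*m^3/2 + 7*m^2 - 9*m/2 + 1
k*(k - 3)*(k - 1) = k^3 - 4*k^2 + 3*k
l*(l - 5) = l^2 - 5*l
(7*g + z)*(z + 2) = 7*g*z + 14*g + z^2 + 2*z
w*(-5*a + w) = -5*a*w + w^2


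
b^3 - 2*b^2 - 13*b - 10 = (b - 5)*(b + 1)*(b + 2)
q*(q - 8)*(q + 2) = q^3 - 6*q^2 - 16*q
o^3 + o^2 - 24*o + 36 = (o - 3)*(o - 2)*(o + 6)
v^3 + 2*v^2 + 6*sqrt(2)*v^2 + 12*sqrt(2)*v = v*(v + 2)*(v + 6*sqrt(2))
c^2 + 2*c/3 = c*(c + 2/3)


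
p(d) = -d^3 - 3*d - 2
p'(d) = -3*d^2 - 3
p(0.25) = -2.77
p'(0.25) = -3.19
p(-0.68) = 0.35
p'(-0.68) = -4.39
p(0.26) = -2.80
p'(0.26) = -3.20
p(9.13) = -790.44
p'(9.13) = -253.07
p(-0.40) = -0.74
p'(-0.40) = -3.48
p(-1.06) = 2.37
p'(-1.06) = -6.37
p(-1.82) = 9.49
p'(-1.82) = -12.94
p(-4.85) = 126.63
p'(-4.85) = -73.57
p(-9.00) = 754.00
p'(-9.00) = -246.00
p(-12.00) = 1762.00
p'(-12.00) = -435.00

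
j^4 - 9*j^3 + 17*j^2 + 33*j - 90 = (j - 5)*(j - 3)^2*(j + 2)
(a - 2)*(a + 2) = a^2 - 4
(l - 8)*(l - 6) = l^2 - 14*l + 48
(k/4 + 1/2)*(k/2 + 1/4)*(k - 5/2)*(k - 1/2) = k^4/8 - k^3/16 - 21*k^2/32 + k/64 + 5/32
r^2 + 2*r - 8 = (r - 2)*(r + 4)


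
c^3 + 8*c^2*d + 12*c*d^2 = c*(c + 2*d)*(c + 6*d)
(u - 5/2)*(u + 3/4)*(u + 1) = u^3 - 3*u^2/4 - 29*u/8 - 15/8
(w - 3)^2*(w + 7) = w^3 + w^2 - 33*w + 63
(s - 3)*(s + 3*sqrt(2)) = s^2 - 3*s + 3*sqrt(2)*s - 9*sqrt(2)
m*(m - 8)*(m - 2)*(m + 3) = m^4 - 7*m^3 - 14*m^2 + 48*m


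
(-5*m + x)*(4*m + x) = -20*m^2 - m*x + x^2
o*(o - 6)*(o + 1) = o^3 - 5*o^2 - 6*o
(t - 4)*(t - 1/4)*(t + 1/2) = t^3 - 15*t^2/4 - 9*t/8 + 1/2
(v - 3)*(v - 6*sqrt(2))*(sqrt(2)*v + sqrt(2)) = sqrt(2)*v^3 - 12*v^2 - 2*sqrt(2)*v^2 - 3*sqrt(2)*v + 24*v + 36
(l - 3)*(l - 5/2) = l^2 - 11*l/2 + 15/2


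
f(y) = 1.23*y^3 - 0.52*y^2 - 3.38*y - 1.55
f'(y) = 3.69*y^2 - 1.04*y - 3.38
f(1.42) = -3.88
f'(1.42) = 2.58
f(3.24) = 23.88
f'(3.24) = 31.99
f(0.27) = -2.48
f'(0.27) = -3.39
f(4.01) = 55.85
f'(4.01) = 51.79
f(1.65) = -3.02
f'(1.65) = 4.95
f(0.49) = -3.19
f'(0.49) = -3.00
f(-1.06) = -0.02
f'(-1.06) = 1.87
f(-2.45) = -14.48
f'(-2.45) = 21.32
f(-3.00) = -29.30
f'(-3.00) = 32.95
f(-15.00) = -4219.10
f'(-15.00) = 842.47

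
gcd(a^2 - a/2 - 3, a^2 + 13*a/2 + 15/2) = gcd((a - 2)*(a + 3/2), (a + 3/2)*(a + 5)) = a + 3/2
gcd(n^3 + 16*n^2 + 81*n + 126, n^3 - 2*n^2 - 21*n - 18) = n + 3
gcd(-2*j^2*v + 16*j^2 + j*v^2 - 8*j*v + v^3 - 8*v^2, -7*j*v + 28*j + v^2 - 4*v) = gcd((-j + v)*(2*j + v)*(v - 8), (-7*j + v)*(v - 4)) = 1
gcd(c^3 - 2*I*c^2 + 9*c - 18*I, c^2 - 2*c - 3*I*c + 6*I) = c - 3*I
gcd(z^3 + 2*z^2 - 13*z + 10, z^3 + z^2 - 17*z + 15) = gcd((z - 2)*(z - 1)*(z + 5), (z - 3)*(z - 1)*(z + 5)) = z^2 + 4*z - 5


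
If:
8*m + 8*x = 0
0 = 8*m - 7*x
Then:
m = 0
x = 0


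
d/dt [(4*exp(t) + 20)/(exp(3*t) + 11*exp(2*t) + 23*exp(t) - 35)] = 8*(-exp(t) - 3)*exp(t)/(exp(4*t) + 12*exp(3*t) + 22*exp(2*t) - 84*exp(t) + 49)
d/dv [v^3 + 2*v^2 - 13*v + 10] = 3*v^2 + 4*v - 13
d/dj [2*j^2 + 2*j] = 4*j + 2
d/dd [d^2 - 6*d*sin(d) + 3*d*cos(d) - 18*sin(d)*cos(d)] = -3*d*sin(d) - 6*d*cos(d) + 2*d - 6*sin(d) + 3*cos(d) - 18*cos(2*d)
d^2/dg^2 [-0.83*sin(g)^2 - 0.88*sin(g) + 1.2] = 0.88*sin(g) - 1.66*cos(2*g)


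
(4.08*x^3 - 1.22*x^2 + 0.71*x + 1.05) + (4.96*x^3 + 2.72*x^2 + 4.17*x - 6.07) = 9.04*x^3 + 1.5*x^2 + 4.88*x - 5.02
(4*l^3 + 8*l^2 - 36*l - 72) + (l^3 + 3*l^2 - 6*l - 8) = 5*l^3 + 11*l^2 - 42*l - 80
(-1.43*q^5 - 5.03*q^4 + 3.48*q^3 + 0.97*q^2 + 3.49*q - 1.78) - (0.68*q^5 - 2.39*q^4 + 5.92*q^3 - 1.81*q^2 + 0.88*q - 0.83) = -2.11*q^5 - 2.64*q^4 - 2.44*q^3 + 2.78*q^2 + 2.61*q - 0.95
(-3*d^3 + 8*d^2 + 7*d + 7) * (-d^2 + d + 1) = 3*d^5 - 11*d^4 - 2*d^3 + 8*d^2 + 14*d + 7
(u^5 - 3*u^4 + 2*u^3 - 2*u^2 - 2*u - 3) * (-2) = -2*u^5 + 6*u^4 - 4*u^3 + 4*u^2 + 4*u + 6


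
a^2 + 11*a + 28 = (a + 4)*(a + 7)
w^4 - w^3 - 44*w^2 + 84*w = w*(w - 6)*(w - 2)*(w + 7)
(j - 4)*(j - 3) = j^2 - 7*j + 12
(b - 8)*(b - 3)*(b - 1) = b^3 - 12*b^2 + 35*b - 24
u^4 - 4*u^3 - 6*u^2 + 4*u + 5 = (u - 5)*(u - 1)*(u + 1)^2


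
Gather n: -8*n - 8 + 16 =8 - 8*n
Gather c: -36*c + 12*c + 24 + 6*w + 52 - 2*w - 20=-24*c + 4*w + 56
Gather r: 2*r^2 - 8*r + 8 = 2*r^2 - 8*r + 8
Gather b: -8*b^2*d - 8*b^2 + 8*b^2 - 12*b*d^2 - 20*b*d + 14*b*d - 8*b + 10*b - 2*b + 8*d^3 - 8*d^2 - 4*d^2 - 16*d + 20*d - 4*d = -8*b^2*d + b*(-12*d^2 - 6*d) + 8*d^3 - 12*d^2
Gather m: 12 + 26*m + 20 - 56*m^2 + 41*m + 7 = -56*m^2 + 67*m + 39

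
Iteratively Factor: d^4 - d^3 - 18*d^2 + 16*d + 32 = (d + 4)*(d^3 - 5*d^2 + 2*d + 8) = (d - 2)*(d + 4)*(d^2 - 3*d - 4) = (d - 2)*(d + 1)*(d + 4)*(d - 4)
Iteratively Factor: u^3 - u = (u - 1)*(u^2 + u) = (u - 1)*(u + 1)*(u)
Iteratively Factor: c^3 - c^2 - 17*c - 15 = (c + 1)*(c^2 - 2*c - 15) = (c + 1)*(c + 3)*(c - 5)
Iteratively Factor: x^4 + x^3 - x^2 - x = (x)*(x^3 + x^2 - x - 1) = x*(x + 1)*(x^2 - 1) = x*(x + 1)^2*(x - 1)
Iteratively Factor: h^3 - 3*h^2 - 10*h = (h - 5)*(h^2 + 2*h) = h*(h - 5)*(h + 2)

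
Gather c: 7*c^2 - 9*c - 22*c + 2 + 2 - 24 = 7*c^2 - 31*c - 20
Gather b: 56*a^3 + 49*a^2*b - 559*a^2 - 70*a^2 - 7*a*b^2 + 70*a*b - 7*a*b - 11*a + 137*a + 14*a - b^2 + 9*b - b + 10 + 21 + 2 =56*a^3 - 629*a^2 + 140*a + b^2*(-7*a - 1) + b*(49*a^2 + 63*a + 8) + 33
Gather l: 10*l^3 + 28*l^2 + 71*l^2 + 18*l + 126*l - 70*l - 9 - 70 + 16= 10*l^3 + 99*l^2 + 74*l - 63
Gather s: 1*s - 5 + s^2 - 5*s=s^2 - 4*s - 5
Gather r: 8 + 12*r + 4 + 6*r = 18*r + 12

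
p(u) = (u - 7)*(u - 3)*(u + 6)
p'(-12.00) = 489.00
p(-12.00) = -1710.00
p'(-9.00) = 276.00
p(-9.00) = -576.00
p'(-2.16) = -7.72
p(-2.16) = 181.50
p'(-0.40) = -35.32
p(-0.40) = 140.90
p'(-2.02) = -10.60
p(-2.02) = 180.22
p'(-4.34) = 52.23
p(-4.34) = 138.17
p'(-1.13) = -26.13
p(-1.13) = 163.52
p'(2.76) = -38.23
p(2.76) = 8.91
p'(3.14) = -34.54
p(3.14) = -4.94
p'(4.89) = -6.38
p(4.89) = -43.43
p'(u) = (u - 7)*(u - 3) + (u - 7)*(u + 6) + (u - 3)*(u + 6)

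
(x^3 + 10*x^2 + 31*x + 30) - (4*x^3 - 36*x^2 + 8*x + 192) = -3*x^3 + 46*x^2 + 23*x - 162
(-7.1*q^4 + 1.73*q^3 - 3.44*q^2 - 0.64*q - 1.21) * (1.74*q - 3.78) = -12.354*q^5 + 29.8482*q^4 - 12.525*q^3 + 11.8896*q^2 + 0.3138*q + 4.5738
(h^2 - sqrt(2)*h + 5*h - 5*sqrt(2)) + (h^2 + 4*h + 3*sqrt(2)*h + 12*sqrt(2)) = 2*h^2 + 2*sqrt(2)*h + 9*h + 7*sqrt(2)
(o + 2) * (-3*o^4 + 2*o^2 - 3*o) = -3*o^5 - 6*o^4 + 2*o^3 + o^2 - 6*o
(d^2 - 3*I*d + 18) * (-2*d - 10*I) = -2*d^3 - 4*I*d^2 - 66*d - 180*I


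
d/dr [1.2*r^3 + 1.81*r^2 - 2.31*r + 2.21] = 3.6*r^2 + 3.62*r - 2.31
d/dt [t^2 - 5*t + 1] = 2*t - 5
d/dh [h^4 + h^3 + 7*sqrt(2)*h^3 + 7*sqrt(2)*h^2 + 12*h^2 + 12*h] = 4*h^3 + 3*h^2 + 21*sqrt(2)*h^2 + 14*sqrt(2)*h + 24*h + 12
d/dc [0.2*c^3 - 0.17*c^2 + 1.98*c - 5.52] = 0.6*c^2 - 0.34*c + 1.98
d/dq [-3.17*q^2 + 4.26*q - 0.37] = 4.26 - 6.34*q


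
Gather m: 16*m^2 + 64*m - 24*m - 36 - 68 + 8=16*m^2 + 40*m - 96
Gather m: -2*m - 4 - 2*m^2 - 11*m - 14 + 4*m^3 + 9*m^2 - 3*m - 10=4*m^3 + 7*m^2 - 16*m - 28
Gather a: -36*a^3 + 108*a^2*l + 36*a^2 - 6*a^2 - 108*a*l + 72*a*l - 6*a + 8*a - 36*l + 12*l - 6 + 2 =-36*a^3 + a^2*(108*l + 30) + a*(2 - 36*l) - 24*l - 4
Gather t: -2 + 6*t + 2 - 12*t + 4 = 4 - 6*t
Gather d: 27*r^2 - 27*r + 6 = 27*r^2 - 27*r + 6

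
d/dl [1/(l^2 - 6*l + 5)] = 2*(3 - l)/(l^2 - 6*l + 5)^2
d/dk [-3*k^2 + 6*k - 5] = 6 - 6*k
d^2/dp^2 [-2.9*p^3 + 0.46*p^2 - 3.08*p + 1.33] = 0.92 - 17.4*p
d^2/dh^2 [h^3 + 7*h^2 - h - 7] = 6*h + 14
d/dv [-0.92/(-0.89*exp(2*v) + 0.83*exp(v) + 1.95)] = (0.7636 - 1.6376*exp(v))*exp(v)/(-0.89*exp(2*v) + 0.83*exp(v) + 1.95)^2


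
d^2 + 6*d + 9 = (d + 3)^2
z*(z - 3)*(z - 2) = z^3 - 5*z^2 + 6*z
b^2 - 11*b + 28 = (b - 7)*(b - 4)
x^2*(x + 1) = x^3 + x^2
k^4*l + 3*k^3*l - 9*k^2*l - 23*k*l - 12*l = (k - 3)*(k + 1)*(k + 4)*(k*l + l)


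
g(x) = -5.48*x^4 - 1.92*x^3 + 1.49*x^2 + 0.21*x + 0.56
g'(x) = -21.92*x^3 - 5.76*x^2 + 2.98*x + 0.21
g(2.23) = -148.37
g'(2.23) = -264.87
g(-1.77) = -38.28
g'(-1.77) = 98.44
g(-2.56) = -193.36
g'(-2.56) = 322.59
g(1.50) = -30.00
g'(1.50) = -82.26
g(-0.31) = 0.64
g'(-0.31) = -0.61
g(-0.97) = -1.34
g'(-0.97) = 11.91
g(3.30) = -701.40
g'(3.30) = -840.42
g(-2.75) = -262.23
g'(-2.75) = 404.32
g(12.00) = -116733.40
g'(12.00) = -38671.23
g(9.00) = -37230.82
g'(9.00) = -16419.21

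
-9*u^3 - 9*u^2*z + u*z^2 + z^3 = (-3*u + z)*(u + z)*(3*u + z)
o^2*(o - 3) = o^3 - 3*o^2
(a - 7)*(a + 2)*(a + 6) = a^3 + a^2 - 44*a - 84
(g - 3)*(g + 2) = g^2 - g - 6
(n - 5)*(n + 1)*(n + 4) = n^3 - 21*n - 20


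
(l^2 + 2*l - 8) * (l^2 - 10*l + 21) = l^4 - 8*l^3 - 7*l^2 + 122*l - 168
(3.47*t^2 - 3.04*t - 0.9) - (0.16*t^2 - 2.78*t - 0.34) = 3.31*t^2 - 0.26*t - 0.56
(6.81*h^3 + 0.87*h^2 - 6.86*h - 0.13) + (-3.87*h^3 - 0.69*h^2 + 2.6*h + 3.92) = 2.94*h^3 + 0.18*h^2 - 4.26*h + 3.79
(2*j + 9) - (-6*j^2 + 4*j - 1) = 6*j^2 - 2*j + 10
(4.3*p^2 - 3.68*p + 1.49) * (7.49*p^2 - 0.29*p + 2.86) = 32.207*p^4 - 28.8102*p^3 + 24.5253*p^2 - 10.9569*p + 4.2614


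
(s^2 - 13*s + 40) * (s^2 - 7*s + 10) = s^4 - 20*s^3 + 141*s^2 - 410*s + 400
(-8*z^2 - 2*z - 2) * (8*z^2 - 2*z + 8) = -64*z^4 - 76*z^2 - 12*z - 16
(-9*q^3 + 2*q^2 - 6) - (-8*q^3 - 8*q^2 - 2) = -q^3 + 10*q^2 - 4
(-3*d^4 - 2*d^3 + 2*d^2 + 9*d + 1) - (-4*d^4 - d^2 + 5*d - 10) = d^4 - 2*d^3 + 3*d^2 + 4*d + 11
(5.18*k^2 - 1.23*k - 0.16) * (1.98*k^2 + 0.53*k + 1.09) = 10.2564*k^4 + 0.31*k^3 + 4.6775*k^2 - 1.4255*k - 0.1744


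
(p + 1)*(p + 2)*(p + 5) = p^3 + 8*p^2 + 17*p + 10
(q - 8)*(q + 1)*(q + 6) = q^3 - q^2 - 50*q - 48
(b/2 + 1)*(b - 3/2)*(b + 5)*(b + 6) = b^4/2 + 23*b^3/4 + 65*b^2/4 - 9*b - 45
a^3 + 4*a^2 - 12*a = a*(a - 2)*(a + 6)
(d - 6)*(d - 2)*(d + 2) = d^3 - 6*d^2 - 4*d + 24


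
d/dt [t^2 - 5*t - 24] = 2*t - 5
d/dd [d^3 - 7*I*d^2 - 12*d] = 3*d^2 - 14*I*d - 12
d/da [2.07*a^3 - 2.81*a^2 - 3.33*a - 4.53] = 6.21*a^2 - 5.62*a - 3.33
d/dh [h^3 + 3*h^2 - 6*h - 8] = 3*h^2 + 6*h - 6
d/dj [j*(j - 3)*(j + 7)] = 3*j^2 + 8*j - 21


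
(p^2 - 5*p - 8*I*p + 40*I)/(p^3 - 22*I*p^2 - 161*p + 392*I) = (p - 5)/(p^2 - 14*I*p - 49)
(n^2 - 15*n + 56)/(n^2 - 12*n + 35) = (n - 8)/(n - 5)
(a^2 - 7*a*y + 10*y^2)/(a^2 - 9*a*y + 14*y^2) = (-a + 5*y)/(-a + 7*y)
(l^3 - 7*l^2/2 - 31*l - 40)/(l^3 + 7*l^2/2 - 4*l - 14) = (2*l^2 - 11*l - 40)/(2*l^2 + 3*l - 14)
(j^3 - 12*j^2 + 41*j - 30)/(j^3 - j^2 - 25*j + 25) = (j - 6)/(j + 5)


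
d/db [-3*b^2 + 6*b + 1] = 6 - 6*b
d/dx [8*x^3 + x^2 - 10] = 2*x*(12*x + 1)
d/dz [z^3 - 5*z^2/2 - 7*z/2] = 3*z^2 - 5*z - 7/2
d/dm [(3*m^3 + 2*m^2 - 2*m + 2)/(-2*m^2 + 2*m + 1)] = 3*(-2*m^4 + 4*m^3 + 3*m^2 + 4*m - 2)/(4*m^4 - 8*m^3 + 4*m + 1)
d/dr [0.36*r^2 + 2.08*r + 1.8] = 0.72*r + 2.08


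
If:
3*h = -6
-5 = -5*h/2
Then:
No Solution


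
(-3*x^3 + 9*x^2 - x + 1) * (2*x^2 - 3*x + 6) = -6*x^5 + 27*x^4 - 47*x^3 + 59*x^2 - 9*x + 6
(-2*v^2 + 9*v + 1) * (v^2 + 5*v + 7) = -2*v^4 - v^3 + 32*v^2 + 68*v + 7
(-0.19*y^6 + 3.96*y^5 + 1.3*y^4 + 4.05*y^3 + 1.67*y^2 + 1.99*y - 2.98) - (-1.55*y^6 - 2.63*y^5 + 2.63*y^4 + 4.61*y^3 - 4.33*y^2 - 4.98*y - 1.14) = 1.36*y^6 + 6.59*y^5 - 1.33*y^4 - 0.56*y^3 + 6.0*y^2 + 6.97*y - 1.84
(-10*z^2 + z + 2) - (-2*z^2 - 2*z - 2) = -8*z^2 + 3*z + 4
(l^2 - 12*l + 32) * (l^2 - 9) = l^4 - 12*l^3 + 23*l^2 + 108*l - 288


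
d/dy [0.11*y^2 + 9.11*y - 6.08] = 0.22*y + 9.11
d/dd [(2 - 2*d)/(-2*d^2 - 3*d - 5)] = 4*(-d^2 + 2*d + 4)/(4*d^4 + 12*d^3 + 29*d^2 + 30*d + 25)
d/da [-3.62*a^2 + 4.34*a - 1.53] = 4.34 - 7.24*a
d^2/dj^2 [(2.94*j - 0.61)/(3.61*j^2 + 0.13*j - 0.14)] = ((3.6398 - 63.6804*j)*(3.61*j^2 + 0.13*j - 0.14) + (2.94*j - 0.61)*(7.22*j + 0.13)*(14.44*j + 0.26))/(3.61*j^2 + 0.13*j - 0.14)^3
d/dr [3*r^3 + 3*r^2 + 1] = 3*r*(3*r + 2)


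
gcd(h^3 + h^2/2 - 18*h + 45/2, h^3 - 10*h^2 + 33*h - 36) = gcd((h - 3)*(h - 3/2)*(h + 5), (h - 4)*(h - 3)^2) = h - 3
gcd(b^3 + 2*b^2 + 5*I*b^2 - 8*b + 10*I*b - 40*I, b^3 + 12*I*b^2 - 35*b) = b + 5*I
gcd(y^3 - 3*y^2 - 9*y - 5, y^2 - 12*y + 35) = y - 5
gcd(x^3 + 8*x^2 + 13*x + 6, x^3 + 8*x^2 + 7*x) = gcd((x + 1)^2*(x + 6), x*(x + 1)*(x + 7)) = x + 1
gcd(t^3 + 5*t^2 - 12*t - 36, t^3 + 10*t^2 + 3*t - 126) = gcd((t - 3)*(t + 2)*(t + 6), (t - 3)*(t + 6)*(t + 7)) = t^2 + 3*t - 18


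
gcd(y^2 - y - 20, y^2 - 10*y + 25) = y - 5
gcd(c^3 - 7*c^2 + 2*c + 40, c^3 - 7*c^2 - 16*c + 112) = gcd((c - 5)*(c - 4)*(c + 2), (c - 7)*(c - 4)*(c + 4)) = c - 4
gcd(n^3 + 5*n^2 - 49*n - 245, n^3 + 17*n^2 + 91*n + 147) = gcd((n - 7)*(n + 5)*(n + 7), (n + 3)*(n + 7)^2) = n + 7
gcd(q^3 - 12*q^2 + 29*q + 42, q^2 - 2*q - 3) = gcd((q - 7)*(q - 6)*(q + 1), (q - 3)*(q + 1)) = q + 1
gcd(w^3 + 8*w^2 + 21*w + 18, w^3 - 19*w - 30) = w^2 + 5*w + 6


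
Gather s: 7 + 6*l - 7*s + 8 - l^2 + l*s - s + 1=-l^2 + 6*l + s*(l - 8) + 16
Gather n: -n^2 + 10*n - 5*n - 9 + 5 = -n^2 + 5*n - 4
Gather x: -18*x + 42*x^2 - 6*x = 42*x^2 - 24*x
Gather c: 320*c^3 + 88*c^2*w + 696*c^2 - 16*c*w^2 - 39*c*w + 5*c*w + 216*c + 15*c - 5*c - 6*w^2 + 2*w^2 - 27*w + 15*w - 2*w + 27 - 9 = 320*c^3 + c^2*(88*w + 696) + c*(-16*w^2 - 34*w + 226) - 4*w^2 - 14*w + 18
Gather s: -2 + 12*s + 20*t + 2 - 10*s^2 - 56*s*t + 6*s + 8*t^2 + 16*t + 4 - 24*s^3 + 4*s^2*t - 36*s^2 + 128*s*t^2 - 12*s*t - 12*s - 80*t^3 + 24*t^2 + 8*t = -24*s^3 + s^2*(4*t - 46) + s*(128*t^2 - 68*t + 6) - 80*t^3 + 32*t^2 + 44*t + 4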